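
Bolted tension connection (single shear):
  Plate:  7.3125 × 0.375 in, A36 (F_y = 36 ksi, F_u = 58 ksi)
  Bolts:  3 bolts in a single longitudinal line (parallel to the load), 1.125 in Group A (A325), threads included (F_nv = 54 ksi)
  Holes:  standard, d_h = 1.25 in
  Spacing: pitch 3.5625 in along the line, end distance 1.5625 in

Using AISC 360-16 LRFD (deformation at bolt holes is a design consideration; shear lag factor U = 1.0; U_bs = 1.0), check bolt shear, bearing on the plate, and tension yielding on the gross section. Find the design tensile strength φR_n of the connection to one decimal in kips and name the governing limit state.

Bolt shear: A_b = π(1.125)²/4 = 0.99402 in². φR_n = 0.75 × 54 × 0.99402 × 3 × 1 = 120.8 kips.
Bearing (0.375 in plate, F_u = 58 ksi): end bolts L_c = 1.5625 − 1.25/2 = 0.9375, R_n = min(1.2×0.9375×0.375×58, 2.4×1.125×0.375×58) = 24.469 kips/bolt; interior L_c = 3.5625 − 1.25 = 2.3125, R_n = 58.725 kips/bolt. φR_n = 0.75 × (1×24.469 + 2×58.725) = 106.4 kips.
Tension yield (gross): A_g = 7.3125×0.375 = 2.7422 in². φR_n = 0.90 × 36 × 2.7422 = 88.8 kips.
Governing: min(120.8, 106.4, 88.8) = 88.8 kips → gross-section yield.

88.8 kips (gross-section yield governs)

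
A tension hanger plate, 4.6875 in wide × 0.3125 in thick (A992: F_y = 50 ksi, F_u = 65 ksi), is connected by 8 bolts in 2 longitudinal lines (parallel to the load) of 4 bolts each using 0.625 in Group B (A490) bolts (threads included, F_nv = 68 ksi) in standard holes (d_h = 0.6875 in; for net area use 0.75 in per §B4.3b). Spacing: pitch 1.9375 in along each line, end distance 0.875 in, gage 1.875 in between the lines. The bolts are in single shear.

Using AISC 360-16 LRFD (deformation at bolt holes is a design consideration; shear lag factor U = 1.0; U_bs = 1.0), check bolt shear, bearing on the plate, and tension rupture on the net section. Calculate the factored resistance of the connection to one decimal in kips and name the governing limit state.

48.6 kips (net-section rupture governs)

Bolt shear: A_b = π(0.625)²/4 = 0.3068 in². φR_n = 0.75 × 68 × 0.3068 × 8 × 1 = 125.2 kips.
Bearing (0.3125 in plate, F_u = 65 ksi): end bolts L_c = 0.875 − 0.6875/2 = 0.53125, R_n = min(1.2×0.53125×0.3125×65, 2.4×0.625×0.3125×65) = 12.949 kips/bolt; interior L_c = 1.9375 − 0.6875 = 1.25, R_n = 30.469 kips/bolt. φR_n = 0.75 × (2×12.949 + 6×30.469) = 156.5 kips.
Tension rupture (net): A_n = (4.6875 − 2×0.75)×0.3125 = 0.99609 in² (U = 1.0, A_e = A_n). φR_n = 0.75 × 65 × 0.99609 = 48.6 kips.
Governing: min(125.2, 156.5, 48.6) = 48.6 kips → net-section rupture.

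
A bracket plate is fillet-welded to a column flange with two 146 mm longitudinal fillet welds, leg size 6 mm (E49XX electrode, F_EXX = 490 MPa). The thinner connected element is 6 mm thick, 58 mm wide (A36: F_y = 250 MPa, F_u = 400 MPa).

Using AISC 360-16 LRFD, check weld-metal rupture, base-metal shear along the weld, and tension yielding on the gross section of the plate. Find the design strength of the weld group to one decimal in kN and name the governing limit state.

78.3 kN (gross-section yield governs)

Weld metal: throat = 0.707×6 = 4.242 mm, L = 2×146 = 292 mm. φR_n = 0.75 × 0.6 × 490 × 4.242 × 292 = 273.1 kN.
Base metal shear (6 mm plate): yield φR_n = 1.0×0.6×250×6×292 = 262.8 kN; rupture φR_n = 0.75×0.6×400×6×292 = 315.4 kN; take 262.8 kN (yield).
Tension yield (gross): A_g = 58×6 = 348 mm². φR_n = 0.90 × 250 × 348 = 78.3 kN.
Governing: min(273.1, 262.8, 78.3) = 78.3 kN → gross-section yield.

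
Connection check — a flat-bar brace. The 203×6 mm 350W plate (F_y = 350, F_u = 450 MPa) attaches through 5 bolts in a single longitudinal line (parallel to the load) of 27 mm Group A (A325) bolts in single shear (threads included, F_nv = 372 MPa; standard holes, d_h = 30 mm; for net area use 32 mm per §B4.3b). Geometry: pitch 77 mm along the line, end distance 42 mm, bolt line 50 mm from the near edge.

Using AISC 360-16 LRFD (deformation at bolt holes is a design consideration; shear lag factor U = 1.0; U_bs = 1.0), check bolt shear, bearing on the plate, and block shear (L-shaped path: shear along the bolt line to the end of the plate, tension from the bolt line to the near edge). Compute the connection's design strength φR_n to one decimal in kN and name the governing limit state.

Bolt shear: A_b = π(27)²/4 = 572.56 mm². φR_n = 0.75 × 372 × 572.56 × 5 × 1 = 798.7 kN.
Bearing (6 mm plate, F_u = 450 MPa): end bolts L_c = 42 − 30/2 = 27, R_n = min(1.2×27×6×450, 2.4×27×6×450) = 87.48 kN/bolt; interior L_c = 77 − 30 = 47, R_n = 152.28 kN/bolt. φR_n = 0.75 × (1×87.48 + 4×152.28) = 522.5 kN.
Block shear: shear path 1×[42+4×77] = 1×350 mm, A_gv = 2100, A_nv = 1×(350 − 4.5×32)×6 = 1236 mm²; tension to near edge: (50 − 0.5×32)×6 = 204 mm². R_n = min(0.6×450×1236, 0.6×350×2100) + 1.0×450×204 = min(333.72, 441) + 91.8 = 425.52 kN. φR_n = 0.75 × 425.52 = 319.1 kN.
Governing: min(798.7, 522.5, 319.1) = 319.1 kN → block shear.

319.1 kN (block shear governs)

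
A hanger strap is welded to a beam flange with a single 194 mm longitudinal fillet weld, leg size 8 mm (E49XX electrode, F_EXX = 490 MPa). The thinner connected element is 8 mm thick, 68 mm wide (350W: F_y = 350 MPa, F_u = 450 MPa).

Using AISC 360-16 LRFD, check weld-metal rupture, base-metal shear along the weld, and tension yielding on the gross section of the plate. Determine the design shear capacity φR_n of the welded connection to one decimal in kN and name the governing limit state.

171.4 kN (gross-section yield governs)

Weld metal: throat = 0.707×8 = 5.656 mm, L = 194 mm. φR_n = 0.75 × 0.6 × 490 × 5.656 × 194 = 241.9 kN.
Base metal shear (8 mm plate): yield φR_n = 1.0×0.6×350×8×194 = 325.9 kN; rupture φR_n = 0.75×0.6×450×8×194 = 314.3 kN; take 314.3 kN (rupture).
Tension yield (gross): A_g = 68×8 = 544 mm². φR_n = 0.90 × 350 × 544 = 171.4 kN.
Governing: min(241.9, 314.3, 171.4) = 171.4 kN → gross-section yield.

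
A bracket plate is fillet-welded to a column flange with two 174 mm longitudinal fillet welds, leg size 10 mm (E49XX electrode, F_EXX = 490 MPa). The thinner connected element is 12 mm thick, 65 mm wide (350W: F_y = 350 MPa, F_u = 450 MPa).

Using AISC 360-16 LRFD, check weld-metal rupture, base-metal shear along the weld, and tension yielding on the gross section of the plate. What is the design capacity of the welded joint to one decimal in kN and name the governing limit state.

245.7 kN (gross-section yield governs)

Weld metal: throat = 0.707×10 = 7.07 mm, L = 2×174 = 348 mm. φR_n = 0.75 × 0.6 × 490 × 7.07 × 348 = 542.5 kN.
Base metal shear (12 mm plate): yield φR_n = 1.0×0.6×350×12×348 = 877.0 kN; rupture φR_n = 0.75×0.6×450×12×348 = 845.6 kN; take 845.6 kN (rupture).
Tension yield (gross): A_g = 65×12 = 780 mm². φR_n = 0.90 × 350 × 780 = 245.7 kN.
Governing: min(542.5, 845.6, 245.7) = 245.7 kN → gross-section yield.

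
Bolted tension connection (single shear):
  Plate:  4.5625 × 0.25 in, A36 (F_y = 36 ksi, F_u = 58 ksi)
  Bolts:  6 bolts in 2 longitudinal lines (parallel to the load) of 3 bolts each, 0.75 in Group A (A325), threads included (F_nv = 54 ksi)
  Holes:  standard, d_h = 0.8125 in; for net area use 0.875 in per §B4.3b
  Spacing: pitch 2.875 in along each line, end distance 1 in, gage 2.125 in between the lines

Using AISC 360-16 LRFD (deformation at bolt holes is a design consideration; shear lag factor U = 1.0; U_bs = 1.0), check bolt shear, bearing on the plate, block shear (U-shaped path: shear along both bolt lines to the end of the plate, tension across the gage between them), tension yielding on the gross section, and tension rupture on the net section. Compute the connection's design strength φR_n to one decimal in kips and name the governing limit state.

30.6 kips (net-section rupture governs)

Bolt shear: A_b = π(0.75)²/4 = 0.44179 in². φR_n = 0.75 × 54 × 0.44179 × 6 × 1 = 107.4 kips.
Bearing (0.25 in plate, F_u = 58 ksi): end bolts L_c = 1 − 0.8125/2 = 0.59375, R_n = min(1.2×0.59375×0.25×58, 2.4×0.75×0.25×58) = 10.331 kips/bolt; interior L_c = 2.875 − 0.8125 = 2.0625, R_n = 26.1 kips/bolt. φR_n = 0.75 × (2×10.331 + 4×26.1) = 93.8 kips.
Block shear: shear path 2×[1+2×2.875] = 2×6.75 in, A_gv = 3.375, A_nv = 2×(6.75 − 2.5×0.875)×0.25 = 2.2813 in²; tension across gage: (2.125 − 1×0.875)×0.25 = 0.3125 in². R_n = min(0.6×58×2.2813, 0.6×36×3.375) + 1.0×58×0.3125 = min(79.389, 72.9) + 18.125 = 91.025 kips. φR_n = 0.75 × 91.025 = 68.3 kips.
Tension yield (gross): A_g = 4.5625×0.25 = 1.1406 in². φR_n = 0.90 × 36 × 1.1406 = 37.0 kips.
Tension rupture (net): A_n = (4.5625 − 2×0.875)×0.25 = 0.70313 in² (U = 1.0, A_e = A_n). φR_n = 0.75 × 58 × 0.70313 = 30.6 kips.
Governing: min(107.4, 93.8, 68.3, 37.0, 30.6) = 30.6 kips → net-section rupture.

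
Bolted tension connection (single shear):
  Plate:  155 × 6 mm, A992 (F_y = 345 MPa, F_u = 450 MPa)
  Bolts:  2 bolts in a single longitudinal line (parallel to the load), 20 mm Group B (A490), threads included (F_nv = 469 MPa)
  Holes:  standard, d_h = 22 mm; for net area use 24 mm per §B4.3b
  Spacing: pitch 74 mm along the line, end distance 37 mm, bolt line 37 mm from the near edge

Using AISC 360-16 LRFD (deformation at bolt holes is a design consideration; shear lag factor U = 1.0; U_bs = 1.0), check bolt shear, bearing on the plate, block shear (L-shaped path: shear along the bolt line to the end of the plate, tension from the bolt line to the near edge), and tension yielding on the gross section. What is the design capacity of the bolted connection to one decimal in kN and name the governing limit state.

141.8 kN (block shear governs)

Bolt shear: A_b = π(20)²/4 = 314.16 mm². φR_n = 0.75 × 469 × 314.16 × 2 × 1 = 221.0 kN.
Bearing (6 mm plate, F_u = 450 MPa): end bolts L_c = 37 − 22/2 = 26, R_n = min(1.2×26×6×450, 2.4×20×6×450) = 84.24 kN/bolt; interior L_c = 74 − 22 = 52, R_n = 129.6 kN/bolt. φR_n = 0.75 × (1×84.24 + 1×129.6) = 160.4 kN.
Block shear: shear path 1×[37+1×74] = 1×111 mm, A_gv = 666, A_nv = 1×(111 − 1.5×24)×6 = 450 mm²; tension to near edge: (37 − 0.5×24)×6 = 150 mm². R_n = min(0.6×450×450, 0.6×345×666) + 1.0×450×150 = min(121.5, 137.86) + 67.5 = 189 kN. φR_n = 0.75 × 189 = 141.8 kN.
Tension yield (gross): A_g = 155×6 = 930 mm². φR_n = 0.90 × 345 × 930 = 288.8 kN.
Governing: min(221.0, 160.4, 141.8, 288.8) = 141.8 kN → block shear.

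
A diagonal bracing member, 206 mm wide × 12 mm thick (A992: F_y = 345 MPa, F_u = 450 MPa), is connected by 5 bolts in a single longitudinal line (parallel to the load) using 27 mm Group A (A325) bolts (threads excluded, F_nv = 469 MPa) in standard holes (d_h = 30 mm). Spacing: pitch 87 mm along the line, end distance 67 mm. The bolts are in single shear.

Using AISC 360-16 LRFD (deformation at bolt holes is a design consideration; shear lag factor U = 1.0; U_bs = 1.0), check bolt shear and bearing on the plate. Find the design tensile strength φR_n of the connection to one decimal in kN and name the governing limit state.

1007.0 kN (bolt shear governs)

Bolt shear: A_b = π(27)²/4 = 572.56 mm². φR_n = 0.75 × 469 × 572.56 × 5 × 1 = 1007.0 kN.
Bearing (12 mm plate, F_u = 450 MPa): end bolts L_c = 67 − 30/2 = 52, R_n = min(1.2×52×12×450, 2.4×27×12×450) = 336.96 kN/bolt; interior L_c = 87 − 30 = 57, R_n = 349.92 kN/bolt. φR_n = 0.75 × (1×336.96 + 4×349.92) = 1302.5 kN.
Governing: min(1007.0, 1302.5) = 1007.0 kN → bolt shear.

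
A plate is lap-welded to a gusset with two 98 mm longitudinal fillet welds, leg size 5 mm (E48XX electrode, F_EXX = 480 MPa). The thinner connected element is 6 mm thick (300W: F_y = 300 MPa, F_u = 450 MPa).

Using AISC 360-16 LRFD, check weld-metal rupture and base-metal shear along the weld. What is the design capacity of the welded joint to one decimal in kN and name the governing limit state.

Weld metal: throat = 0.707×5 = 3.535 mm, L = 2×98 = 196 mm. φR_n = 0.75 × 0.6 × 480 × 3.535 × 196 = 149.7 kN.
Base metal shear (6 mm plate): yield φR_n = 1.0×0.6×300×6×196 = 211.7 kN; rupture φR_n = 0.75×0.6×450×6×196 = 238.1 kN; take 211.7 kN (yield).
Governing: min(149.7, 211.7) = 149.7 kN → weld metal.

149.7 kN (weld metal governs)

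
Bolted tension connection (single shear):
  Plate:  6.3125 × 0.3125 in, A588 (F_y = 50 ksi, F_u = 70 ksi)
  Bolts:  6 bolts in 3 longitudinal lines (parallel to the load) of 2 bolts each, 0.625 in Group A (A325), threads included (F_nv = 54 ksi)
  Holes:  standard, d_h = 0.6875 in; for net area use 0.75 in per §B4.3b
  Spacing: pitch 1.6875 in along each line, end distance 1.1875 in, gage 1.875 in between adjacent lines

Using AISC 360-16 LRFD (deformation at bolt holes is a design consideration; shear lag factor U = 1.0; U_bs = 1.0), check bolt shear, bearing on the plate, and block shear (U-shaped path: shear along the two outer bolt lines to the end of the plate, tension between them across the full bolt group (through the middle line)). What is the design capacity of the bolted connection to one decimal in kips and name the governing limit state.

71.4 kips (block shear governs)

Bolt shear: A_b = π(0.625)²/4 = 0.3068 in². φR_n = 0.75 × 54 × 0.3068 × 6 × 1 = 74.6 kips.
Bearing (0.3125 in plate, F_u = 70 ksi): end bolts L_c = 1.1875 − 0.6875/2 = 0.84375, R_n = min(1.2×0.84375×0.3125×70, 2.4×0.625×0.3125×70) = 22.148 kips/bolt; interior L_c = 1.6875 − 0.6875 = 1, R_n = 26.25 kips/bolt. φR_n = 0.75 × (3×22.148 + 3×26.25) = 108.9 kips.
Block shear: shear path 2×[1.1875+1×1.6875] = 2×2.875 in, A_gv = 1.7969, A_nv = 2×(2.875 − 1.5×0.75)×0.3125 = 1.0938 in²; tension across gage: (3.75 − 2×0.75)×0.3125 = 0.70313 in². R_n = min(0.6×70×1.0938, 0.6×50×1.7969) + 1.0×70×0.70313 = min(45.94, 53.907) + 49.219 = 95.159 kips. φR_n = 0.75 × 95.159 = 71.4 kips.
Governing: min(74.6, 108.9, 71.4) = 71.4 kips → block shear.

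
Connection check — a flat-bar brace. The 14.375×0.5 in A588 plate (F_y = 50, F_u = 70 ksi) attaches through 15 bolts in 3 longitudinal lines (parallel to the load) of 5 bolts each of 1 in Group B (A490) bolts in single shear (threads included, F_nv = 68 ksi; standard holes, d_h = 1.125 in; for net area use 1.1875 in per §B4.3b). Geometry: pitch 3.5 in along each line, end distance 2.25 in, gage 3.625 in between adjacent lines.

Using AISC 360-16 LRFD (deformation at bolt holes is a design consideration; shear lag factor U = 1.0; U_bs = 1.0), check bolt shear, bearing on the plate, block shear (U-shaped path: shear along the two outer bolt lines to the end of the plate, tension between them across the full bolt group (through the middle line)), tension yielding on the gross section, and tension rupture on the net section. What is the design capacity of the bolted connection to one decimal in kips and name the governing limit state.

Bolt shear: A_b = π(1)²/4 = 0.7854 in². φR_n = 0.75 × 68 × 0.7854 × 15 × 1 = 600.8 kips.
Bearing (0.5 in plate, F_u = 70 ksi): end bolts L_c = 2.25 − 1.125/2 = 1.6875, R_n = min(1.2×1.6875×0.5×70, 2.4×1×0.5×70) = 70.875 kips/bolt; interior L_c = 3.5 − 1.125 = 2.375, R_n = 84 kips/bolt. φR_n = 0.75 × (3×70.875 + 12×84) = 915.5 kips.
Block shear: shear path 2×[2.25+4×3.5] = 2×16.25 in, A_gv = 16.25, A_nv = 2×(16.25 − 4.5×1.1875)×0.5 = 10.906 in²; tension across gage: (7.25 − 2×1.1875)×0.5 = 2.4375 in². R_n = min(0.6×70×10.906, 0.6×50×16.25) + 1.0×70×2.4375 = min(458.05, 487.5) + 170.63 = 628.68 kips. φR_n = 0.75 × 628.68 = 471.5 kips.
Tension yield (gross): A_g = 14.375×0.5 = 7.1875 in². φR_n = 0.90 × 50 × 7.1875 = 323.4 kips.
Tension rupture (net): A_n = (14.375 − 3×1.1875)×0.5 = 5.4063 in² (U = 1.0, A_e = A_n). φR_n = 0.75 × 70 × 5.4063 = 283.8 kips.
Governing: min(600.8, 915.5, 471.5, 323.4, 283.8) = 283.8 kips → net-section rupture.

283.8 kips (net-section rupture governs)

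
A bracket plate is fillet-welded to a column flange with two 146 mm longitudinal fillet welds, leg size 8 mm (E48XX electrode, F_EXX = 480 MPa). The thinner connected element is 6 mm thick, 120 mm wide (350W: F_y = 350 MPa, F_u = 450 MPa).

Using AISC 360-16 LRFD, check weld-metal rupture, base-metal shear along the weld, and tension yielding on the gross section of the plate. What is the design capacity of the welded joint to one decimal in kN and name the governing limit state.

Weld metal: throat = 0.707×8 = 5.656 mm, L = 2×146 = 292 mm. φR_n = 0.75 × 0.6 × 480 × 5.656 × 292 = 356.7 kN.
Base metal shear (6 mm plate): yield φR_n = 1.0×0.6×350×6×292 = 367.9 kN; rupture φR_n = 0.75×0.6×450×6×292 = 354.8 kN; take 354.8 kN (rupture).
Tension yield (gross): A_g = 120×6 = 720 mm². φR_n = 0.90 × 350 × 720 = 226.8 kN.
Governing: min(356.7, 354.8, 226.8) = 226.8 kN → gross-section yield.

226.8 kN (gross-section yield governs)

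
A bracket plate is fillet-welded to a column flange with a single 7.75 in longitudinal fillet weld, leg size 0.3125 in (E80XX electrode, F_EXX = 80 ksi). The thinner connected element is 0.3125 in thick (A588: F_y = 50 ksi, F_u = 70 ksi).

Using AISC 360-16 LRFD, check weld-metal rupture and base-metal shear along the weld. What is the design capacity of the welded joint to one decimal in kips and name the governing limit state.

61.6 kips (weld metal governs)

Weld metal: throat = 0.707×0.3125 = 0.22094 in, L = 7.75 in. φR_n = 0.75 × 0.6 × 80 × 0.22094 × 7.75 = 61.6 kips.
Base metal shear (0.3125 in plate): yield φR_n = 1.0×0.6×50×0.3125×7.75 = 72.7 kips; rupture φR_n = 0.75×0.6×70×0.3125×7.75 = 76.3 kips; take 72.7 kips (yield).
Governing: min(61.6, 72.7) = 61.6 kips → weld metal.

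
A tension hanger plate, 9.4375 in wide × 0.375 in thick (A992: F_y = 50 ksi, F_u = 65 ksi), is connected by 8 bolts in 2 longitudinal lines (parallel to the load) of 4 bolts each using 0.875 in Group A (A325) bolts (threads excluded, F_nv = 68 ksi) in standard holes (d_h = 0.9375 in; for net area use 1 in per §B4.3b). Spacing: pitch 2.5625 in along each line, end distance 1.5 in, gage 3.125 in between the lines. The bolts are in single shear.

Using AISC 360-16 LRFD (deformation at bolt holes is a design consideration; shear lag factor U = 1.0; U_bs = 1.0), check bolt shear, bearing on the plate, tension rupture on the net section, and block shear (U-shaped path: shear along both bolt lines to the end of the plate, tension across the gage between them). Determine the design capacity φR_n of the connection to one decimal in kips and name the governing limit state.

136.0 kips (net-section rupture governs)

Bolt shear: A_b = π(0.875)²/4 = 0.60132 in². φR_n = 0.75 × 68 × 0.60132 × 8 × 1 = 245.3 kips.
Bearing (0.375 in plate, F_u = 65 ksi): end bolts L_c = 1.5 − 0.9375/2 = 1.03125, R_n = min(1.2×1.03125×0.375×65, 2.4×0.875×0.375×65) = 30.164 kips/bolt; interior L_c = 2.5625 − 0.9375 = 1.625, R_n = 47.531 kips/bolt. φR_n = 0.75 × (2×30.164 + 6×47.531) = 259.1 kips.
Tension rupture (net): A_n = (9.4375 − 2×1)×0.375 = 2.7891 in² (U = 1.0, A_e = A_n). φR_n = 0.75 × 65 × 2.7891 = 136.0 kips.
Block shear: shear path 2×[1.5+3×2.5625] = 2×9.1875 in, A_gv = 6.8906, A_nv = 2×(9.1875 − 3.5×1)×0.375 = 4.2656 in²; tension across gage: (3.125 − 1×1)×0.375 = 0.79688 in². R_n = min(0.6×65×4.2656, 0.6×50×6.8906) + 1.0×65×0.79688 = min(166.36, 206.72) + 51.797 = 218.16 kips. φR_n = 0.75 × 218.16 = 163.6 kips.
Governing: min(245.3, 259.1, 136.0, 163.6) = 136.0 kips → net-section rupture.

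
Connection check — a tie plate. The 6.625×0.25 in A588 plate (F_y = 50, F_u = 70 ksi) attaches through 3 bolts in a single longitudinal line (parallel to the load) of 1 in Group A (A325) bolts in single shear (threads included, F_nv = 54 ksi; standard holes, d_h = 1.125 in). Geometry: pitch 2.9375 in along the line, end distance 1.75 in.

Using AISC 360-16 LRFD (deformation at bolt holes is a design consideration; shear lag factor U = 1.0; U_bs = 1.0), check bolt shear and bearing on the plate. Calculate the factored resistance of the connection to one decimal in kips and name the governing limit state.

75.8 kips (bearing governs)

Bolt shear: A_b = π(1)²/4 = 0.7854 in². φR_n = 0.75 × 54 × 0.7854 × 3 × 1 = 95.4 kips.
Bearing (0.25 in plate, F_u = 70 ksi): end bolts L_c = 1.75 − 1.125/2 = 1.1875, R_n = min(1.2×1.1875×0.25×70, 2.4×1×0.25×70) = 24.938 kips/bolt; interior L_c = 2.9375 − 1.125 = 1.8125, R_n = 38.063 kips/bolt. φR_n = 0.75 × (1×24.938 + 2×38.063) = 75.8 kips.
Governing: min(95.4, 75.8) = 75.8 kips → bearing.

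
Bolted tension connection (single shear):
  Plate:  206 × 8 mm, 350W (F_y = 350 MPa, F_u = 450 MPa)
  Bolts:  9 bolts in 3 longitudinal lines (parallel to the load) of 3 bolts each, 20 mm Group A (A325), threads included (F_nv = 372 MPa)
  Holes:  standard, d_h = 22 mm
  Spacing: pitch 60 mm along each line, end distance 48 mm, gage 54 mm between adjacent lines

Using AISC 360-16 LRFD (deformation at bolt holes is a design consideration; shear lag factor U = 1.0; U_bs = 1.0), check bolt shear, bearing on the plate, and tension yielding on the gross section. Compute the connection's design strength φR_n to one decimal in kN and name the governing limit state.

519.1 kN (gross-section yield governs)

Bolt shear: A_b = π(20)²/4 = 314.16 mm². φR_n = 0.75 × 372 × 314.16 × 9 × 1 = 788.9 kN.
Bearing (8 mm plate, F_u = 450 MPa): end bolts L_c = 48 − 22/2 = 37, R_n = min(1.2×37×8×450, 2.4×20×8×450) = 159.84 kN/bolt; interior L_c = 60 − 22 = 38, R_n = 164.16 kN/bolt. φR_n = 0.75 × (3×159.84 + 6×164.16) = 1098.4 kN.
Tension yield (gross): A_g = 206×8 = 1648 mm². φR_n = 0.90 × 350 × 1648 = 519.1 kN.
Governing: min(788.9, 1098.4, 519.1) = 519.1 kN → gross-section yield.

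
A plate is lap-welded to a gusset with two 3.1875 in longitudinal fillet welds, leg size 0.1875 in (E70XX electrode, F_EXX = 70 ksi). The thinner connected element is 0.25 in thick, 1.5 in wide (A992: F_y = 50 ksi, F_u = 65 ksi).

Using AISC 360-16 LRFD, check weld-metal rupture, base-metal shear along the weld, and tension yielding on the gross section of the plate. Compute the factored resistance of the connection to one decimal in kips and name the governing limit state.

16.9 kips (gross-section yield governs)

Weld metal: throat = 0.707×0.1875 = 0.13256 in, L = 2×3.1875 = 6.375 in. φR_n = 0.75 × 0.6 × 70 × 0.13256 × 6.375 = 26.6 kips.
Base metal shear (0.25 in plate): yield φR_n = 1.0×0.6×50×0.25×6.375 = 47.8 kips; rupture φR_n = 0.75×0.6×65×0.25×6.375 = 46.6 kips; take 46.6 kips (rupture).
Tension yield (gross): A_g = 1.5×0.25 = 0.375 in². φR_n = 0.90 × 50 × 0.375 = 16.9 kips.
Governing: min(26.6, 46.6, 16.9) = 16.9 kips → gross-section yield.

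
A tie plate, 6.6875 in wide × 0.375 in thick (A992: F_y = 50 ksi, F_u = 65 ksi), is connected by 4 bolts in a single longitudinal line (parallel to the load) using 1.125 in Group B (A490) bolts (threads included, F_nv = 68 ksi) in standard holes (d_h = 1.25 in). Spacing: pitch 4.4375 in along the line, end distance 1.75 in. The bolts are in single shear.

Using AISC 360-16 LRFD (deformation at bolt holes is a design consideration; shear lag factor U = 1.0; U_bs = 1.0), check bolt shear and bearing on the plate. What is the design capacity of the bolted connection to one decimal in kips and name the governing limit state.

Bolt shear: A_b = π(1.125)²/4 = 0.99402 in². φR_n = 0.75 × 68 × 0.99402 × 4 × 1 = 202.8 kips.
Bearing (0.375 in plate, F_u = 65 ksi): end bolts L_c = 1.75 − 1.25/2 = 1.125, R_n = min(1.2×1.125×0.375×65, 2.4×1.125×0.375×65) = 32.906 kips/bolt; interior L_c = 4.4375 − 1.25 = 3.1875, R_n = 65.813 kips/bolt. φR_n = 0.75 × (1×32.906 + 3×65.813) = 172.8 kips.
Governing: min(202.8, 172.8) = 172.8 kips → bearing.

172.8 kips (bearing governs)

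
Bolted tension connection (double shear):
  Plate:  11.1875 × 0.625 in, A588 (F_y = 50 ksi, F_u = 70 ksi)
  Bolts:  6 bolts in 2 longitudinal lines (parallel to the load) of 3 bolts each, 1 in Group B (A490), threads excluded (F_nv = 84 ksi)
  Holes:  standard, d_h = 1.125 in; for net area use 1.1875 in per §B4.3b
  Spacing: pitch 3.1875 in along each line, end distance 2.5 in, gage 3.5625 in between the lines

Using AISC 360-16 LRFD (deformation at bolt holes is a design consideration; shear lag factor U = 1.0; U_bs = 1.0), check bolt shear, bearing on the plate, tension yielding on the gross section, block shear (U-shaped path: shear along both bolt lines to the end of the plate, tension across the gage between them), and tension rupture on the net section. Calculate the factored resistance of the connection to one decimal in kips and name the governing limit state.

289.2 kips (net-section rupture governs)

Bolt shear: A_b = π(1)²/4 = 0.7854 in². φR_n = 0.75 × 84 × 0.7854 × 6 × 2 = 593.8 kips.
Bearing (0.625 in plate, F_u = 70 ksi): end bolts L_c = 2.5 − 1.125/2 = 1.9375, R_n = min(1.2×1.9375×0.625×70, 2.4×1×0.625×70) = 101.72 kips/bolt; interior L_c = 3.1875 − 1.125 = 2.0625, R_n = 105 kips/bolt. φR_n = 0.75 × (2×101.72 + 4×105) = 467.6 kips.
Tension yield (gross): A_g = 11.1875×0.625 = 6.9922 in². φR_n = 0.90 × 50 × 6.9922 = 314.6 kips.
Block shear: shear path 2×[2.5+2×3.1875] = 2×8.875 in, A_gv = 11.094, A_nv = 2×(8.875 − 2.5×1.1875)×0.625 = 7.3828 in²; tension across gage: (3.5625 − 1×1.1875)×0.625 = 1.4844 in². R_n = min(0.6×70×7.3828, 0.6×50×11.094) + 1.0×70×1.4844 = min(310.08, 332.82) + 103.91 = 413.99 kips. φR_n = 0.75 × 413.99 = 310.5 kips.
Tension rupture (net): A_n = (11.1875 − 2×1.1875)×0.625 = 5.5078 in² (U = 1.0, A_e = A_n). φR_n = 0.75 × 70 × 5.5078 = 289.2 kips.
Governing: min(593.8, 467.6, 314.6, 310.5, 289.2) = 289.2 kips → net-section rupture.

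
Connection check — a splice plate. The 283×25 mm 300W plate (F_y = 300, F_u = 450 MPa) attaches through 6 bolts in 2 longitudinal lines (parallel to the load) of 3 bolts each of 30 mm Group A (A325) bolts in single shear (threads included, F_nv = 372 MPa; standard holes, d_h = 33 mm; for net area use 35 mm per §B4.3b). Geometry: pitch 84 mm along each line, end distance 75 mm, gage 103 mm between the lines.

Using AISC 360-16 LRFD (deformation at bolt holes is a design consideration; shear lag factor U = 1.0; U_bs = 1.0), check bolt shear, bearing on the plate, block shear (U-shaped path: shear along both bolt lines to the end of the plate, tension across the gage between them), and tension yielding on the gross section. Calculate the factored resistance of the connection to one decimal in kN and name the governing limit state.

Bolt shear: A_b = π(30)²/4 = 706.86 mm². φR_n = 0.75 × 372 × 706.86 × 6 × 1 = 1183.3 kN.
Bearing (25 mm plate, F_u = 450 MPa): end bolts L_c = 75 − 33/2 = 58.5, R_n = min(1.2×58.5×25×450, 2.4×30×25×450) = 789.75 kN/bolt; interior L_c = 84 − 33 = 51, R_n = 688.5 kN/bolt. φR_n = 0.75 × (2×789.75 + 4×688.5) = 3250.1 kN.
Block shear: shear path 2×[75+2×84] = 2×243 mm, A_gv = 12150, A_nv = 2×(243 − 2.5×35)×25 = 7775 mm²; tension across gage: (103 − 1×35)×25 = 1700 mm². R_n = min(0.6×450×7775, 0.6×300×12150) + 1.0×450×1700 = min(2099.3, 2187) + 765 = 2864.3 kN. φR_n = 0.75 × 2864.3 = 2148.2 kN.
Tension yield (gross): A_g = 283×25 = 7075 mm². φR_n = 0.90 × 300 × 7075 = 1910.3 kN.
Governing: min(1183.3, 3250.1, 2148.2, 1910.3) = 1183.3 kN → bolt shear.

1183.3 kN (bolt shear governs)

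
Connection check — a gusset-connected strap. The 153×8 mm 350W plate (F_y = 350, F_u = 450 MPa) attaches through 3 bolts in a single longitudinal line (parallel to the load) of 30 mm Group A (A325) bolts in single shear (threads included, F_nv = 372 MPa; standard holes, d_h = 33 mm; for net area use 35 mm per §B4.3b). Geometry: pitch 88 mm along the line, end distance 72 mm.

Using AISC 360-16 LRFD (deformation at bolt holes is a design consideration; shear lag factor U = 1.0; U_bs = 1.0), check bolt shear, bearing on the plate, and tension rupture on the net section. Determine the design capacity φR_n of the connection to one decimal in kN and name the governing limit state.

318.6 kN (net-section rupture governs)

Bolt shear: A_b = π(30)²/4 = 706.86 mm². φR_n = 0.75 × 372 × 706.86 × 3 × 1 = 591.6 kN.
Bearing (8 mm plate, F_u = 450 MPa): end bolts L_c = 72 − 33/2 = 55.5, R_n = min(1.2×55.5×8×450, 2.4×30×8×450) = 239.76 kN/bolt; interior L_c = 88 − 33 = 55, R_n = 237.6 kN/bolt. φR_n = 0.75 × (1×239.76 + 2×237.6) = 536.2 kN.
Tension rupture (net): A_n = (153 − 1×35)×8 = 944 mm² (U = 1.0, A_e = A_n). φR_n = 0.75 × 450 × 944 = 318.6 kN.
Governing: min(591.6, 536.2, 318.6) = 318.6 kN → net-section rupture.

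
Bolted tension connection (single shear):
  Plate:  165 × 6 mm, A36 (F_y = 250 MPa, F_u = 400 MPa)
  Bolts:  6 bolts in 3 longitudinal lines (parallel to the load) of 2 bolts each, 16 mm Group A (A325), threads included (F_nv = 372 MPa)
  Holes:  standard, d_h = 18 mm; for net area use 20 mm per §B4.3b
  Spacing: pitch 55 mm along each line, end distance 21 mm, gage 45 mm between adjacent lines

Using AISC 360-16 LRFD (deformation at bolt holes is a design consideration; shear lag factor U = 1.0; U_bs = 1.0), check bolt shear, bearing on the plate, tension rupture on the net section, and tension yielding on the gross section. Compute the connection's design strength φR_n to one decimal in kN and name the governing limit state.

189.0 kN (net-section rupture governs)

Bolt shear: A_b = π(16)²/4 = 201.06 mm². φR_n = 0.75 × 372 × 201.06 × 6 × 1 = 336.6 kN.
Bearing (6 mm plate, F_u = 400 MPa): end bolts L_c = 21 − 18/2 = 12, R_n = min(1.2×12×6×400, 2.4×16×6×400) = 34.56 kN/bolt; interior L_c = 55 − 18 = 37, R_n = 92.16 kN/bolt. φR_n = 0.75 × (3×34.56 + 3×92.16) = 285.1 kN.
Tension rupture (net): A_n = (165 − 3×20)×6 = 630 mm² (U = 1.0, A_e = A_n). φR_n = 0.75 × 400 × 630 = 189.0 kN.
Tension yield (gross): A_g = 165×6 = 990 mm². φR_n = 0.90 × 250 × 990 = 222.8 kN.
Governing: min(336.6, 285.1, 189.0, 222.8) = 189.0 kN → net-section rupture.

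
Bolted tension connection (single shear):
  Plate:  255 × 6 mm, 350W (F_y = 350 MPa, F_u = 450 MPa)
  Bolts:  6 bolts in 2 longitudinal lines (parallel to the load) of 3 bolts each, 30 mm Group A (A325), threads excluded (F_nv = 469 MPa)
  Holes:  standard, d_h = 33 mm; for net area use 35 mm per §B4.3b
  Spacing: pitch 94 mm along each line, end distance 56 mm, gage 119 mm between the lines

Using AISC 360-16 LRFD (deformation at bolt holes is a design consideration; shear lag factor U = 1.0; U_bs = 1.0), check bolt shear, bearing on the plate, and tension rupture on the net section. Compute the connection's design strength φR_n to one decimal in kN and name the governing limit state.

374.6 kN (net-section rupture governs)

Bolt shear: A_b = π(30)²/4 = 706.86 mm². φR_n = 0.75 × 469 × 706.86 × 6 × 1 = 1491.8 kN.
Bearing (6 mm plate, F_u = 450 MPa): end bolts L_c = 56 − 33/2 = 39.5, R_n = min(1.2×39.5×6×450, 2.4×30×6×450) = 127.98 kN/bolt; interior L_c = 94 − 33 = 61, R_n = 194.4 kN/bolt. φR_n = 0.75 × (2×127.98 + 4×194.4) = 775.2 kN.
Tension rupture (net): A_n = (255 − 2×35)×6 = 1110 mm² (U = 1.0, A_e = A_n). φR_n = 0.75 × 450 × 1110 = 374.6 kN.
Governing: min(1491.8, 775.2, 374.6) = 374.6 kN → net-section rupture.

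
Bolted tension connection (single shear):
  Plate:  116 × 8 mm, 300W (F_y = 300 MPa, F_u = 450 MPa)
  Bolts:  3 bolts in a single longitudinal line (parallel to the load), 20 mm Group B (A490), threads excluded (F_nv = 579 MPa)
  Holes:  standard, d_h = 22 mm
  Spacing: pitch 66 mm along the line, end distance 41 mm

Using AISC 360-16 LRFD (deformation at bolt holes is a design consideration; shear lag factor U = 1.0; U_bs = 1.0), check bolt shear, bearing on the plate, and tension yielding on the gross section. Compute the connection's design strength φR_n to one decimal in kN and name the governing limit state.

250.6 kN (gross-section yield governs)

Bolt shear: A_b = π(20)²/4 = 314.16 mm². φR_n = 0.75 × 579 × 314.16 × 3 × 1 = 409.3 kN.
Bearing (8 mm plate, F_u = 450 MPa): end bolts L_c = 41 − 22/2 = 30, R_n = min(1.2×30×8×450, 2.4×20×8×450) = 129.6 kN/bolt; interior L_c = 66 − 22 = 44, R_n = 172.8 kN/bolt. φR_n = 0.75 × (1×129.6 + 2×172.8) = 356.4 kN.
Tension yield (gross): A_g = 116×8 = 928 mm². φR_n = 0.90 × 300 × 928 = 250.6 kN.
Governing: min(409.3, 356.4, 250.6) = 250.6 kN → gross-section yield.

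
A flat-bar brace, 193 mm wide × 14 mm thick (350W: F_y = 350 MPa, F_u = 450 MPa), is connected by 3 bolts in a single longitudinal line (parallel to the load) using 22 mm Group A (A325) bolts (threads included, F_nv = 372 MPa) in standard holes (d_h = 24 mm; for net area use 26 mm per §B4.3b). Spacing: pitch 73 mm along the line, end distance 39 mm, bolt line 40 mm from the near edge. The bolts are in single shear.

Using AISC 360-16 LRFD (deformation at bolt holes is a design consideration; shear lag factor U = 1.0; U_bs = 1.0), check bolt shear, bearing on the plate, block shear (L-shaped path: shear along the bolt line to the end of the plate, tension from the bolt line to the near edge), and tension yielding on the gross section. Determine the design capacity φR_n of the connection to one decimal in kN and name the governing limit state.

318.2 kN (bolt shear governs)

Bolt shear: A_b = π(22)²/4 = 380.13 mm². φR_n = 0.75 × 372 × 380.13 × 3 × 1 = 318.2 kN.
Bearing (14 mm plate, F_u = 450 MPa): end bolts L_c = 39 − 24/2 = 27, R_n = min(1.2×27×14×450, 2.4×22×14×450) = 204.12 kN/bolt; interior L_c = 73 − 24 = 49, R_n = 332.64 kN/bolt. φR_n = 0.75 × (1×204.12 + 2×332.64) = 652.1 kN.
Block shear: shear path 1×[39+2×73] = 1×185 mm, A_gv = 2590, A_nv = 1×(185 − 2.5×26)×14 = 1680 mm²; tension to near edge: (40 − 0.5×26)×14 = 378 mm². R_n = min(0.6×450×1680, 0.6×350×2590) + 1.0×450×378 = min(453.6, 543.9) + 170.1 = 623.7 kN. φR_n = 0.75 × 623.7 = 467.8 kN.
Tension yield (gross): A_g = 193×14 = 2702 mm². φR_n = 0.90 × 350 × 2702 = 851.1 kN.
Governing: min(318.2, 652.1, 467.8, 851.1) = 318.2 kN → bolt shear.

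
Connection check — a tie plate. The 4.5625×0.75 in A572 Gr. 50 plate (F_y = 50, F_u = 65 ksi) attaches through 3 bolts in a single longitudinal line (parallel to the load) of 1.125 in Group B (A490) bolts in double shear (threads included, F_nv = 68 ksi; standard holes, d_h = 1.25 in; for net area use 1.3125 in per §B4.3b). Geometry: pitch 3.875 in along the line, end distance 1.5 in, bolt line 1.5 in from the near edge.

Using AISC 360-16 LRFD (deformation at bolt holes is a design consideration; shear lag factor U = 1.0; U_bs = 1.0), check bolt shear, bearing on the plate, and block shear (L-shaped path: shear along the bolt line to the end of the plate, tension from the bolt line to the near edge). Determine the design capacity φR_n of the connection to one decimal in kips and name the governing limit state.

Bolt shear: A_b = π(1.125)²/4 = 0.99402 in². φR_n = 0.75 × 68 × 0.99402 × 3 × 2 = 304.2 kips.
Bearing (0.75 in plate, F_u = 65 ksi): end bolts L_c = 1.5 − 1.25/2 = 0.875, R_n = min(1.2×0.875×0.75×65, 2.4×1.125×0.75×65) = 51.188 kips/bolt; interior L_c = 3.875 − 1.25 = 2.625, R_n = 131.63 kips/bolt. φR_n = 0.75 × (1×51.188 + 2×131.63) = 235.8 kips.
Block shear: shear path 1×[1.5+2×3.875] = 1×9.25 in, A_gv = 6.9375, A_nv = 1×(9.25 − 2.5×1.3125)×0.75 = 4.4766 in²; tension to near edge: (1.5 − 0.5×1.3125)×0.75 = 0.63281 in². R_n = min(0.6×65×4.4766, 0.6×50×6.9375) + 1.0×65×0.63281 = min(174.59, 208.13) + 41.133 = 215.72 kips. φR_n = 0.75 × 215.72 = 161.8 kips.
Governing: min(304.2, 235.8, 161.8) = 161.8 kips → block shear.

161.8 kips (block shear governs)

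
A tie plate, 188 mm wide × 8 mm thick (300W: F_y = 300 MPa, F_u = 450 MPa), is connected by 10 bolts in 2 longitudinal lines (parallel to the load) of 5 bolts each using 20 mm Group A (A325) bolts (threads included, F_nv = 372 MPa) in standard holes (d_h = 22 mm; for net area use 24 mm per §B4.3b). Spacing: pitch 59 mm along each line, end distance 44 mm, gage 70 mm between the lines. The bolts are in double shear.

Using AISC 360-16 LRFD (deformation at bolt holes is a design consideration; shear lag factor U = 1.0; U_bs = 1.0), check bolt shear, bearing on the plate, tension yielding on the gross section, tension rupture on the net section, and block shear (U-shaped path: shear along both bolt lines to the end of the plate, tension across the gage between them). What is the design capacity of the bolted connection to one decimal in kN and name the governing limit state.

378.0 kN (net-section rupture governs)

Bolt shear: A_b = π(20)²/4 = 314.16 mm². φR_n = 0.75 × 372 × 314.16 × 10 × 2 = 1753.0 kN.
Bearing (8 mm plate, F_u = 450 MPa): end bolts L_c = 44 − 22/2 = 33, R_n = min(1.2×33×8×450, 2.4×20×8×450) = 142.56 kN/bolt; interior L_c = 59 − 22 = 37, R_n = 159.84 kN/bolt. φR_n = 0.75 × (2×142.56 + 8×159.84) = 1172.9 kN.
Tension yield (gross): A_g = 188×8 = 1504 mm². φR_n = 0.90 × 300 × 1504 = 406.1 kN.
Tension rupture (net): A_n = (188 − 2×24)×8 = 1120 mm² (U = 1.0, A_e = A_n). φR_n = 0.75 × 450 × 1120 = 378.0 kN.
Block shear: shear path 2×[44+4×59] = 2×280 mm, A_gv = 4480, A_nv = 2×(280 − 4.5×24)×8 = 2752 mm²; tension across gage: (70 − 1×24)×8 = 368 mm². R_n = min(0.6×450×2752, 0.6×300×4480) + 1.0×450×368 = min(743.04, 806.4) + 165.6 = 908.64 kN. φR_n = 0.75 × 908.64 = 681.5 kN.
Governing: min(1753.0, 1172.9, 406.1, 378.0, 681.5) = 378.0 kN → net-section rupture.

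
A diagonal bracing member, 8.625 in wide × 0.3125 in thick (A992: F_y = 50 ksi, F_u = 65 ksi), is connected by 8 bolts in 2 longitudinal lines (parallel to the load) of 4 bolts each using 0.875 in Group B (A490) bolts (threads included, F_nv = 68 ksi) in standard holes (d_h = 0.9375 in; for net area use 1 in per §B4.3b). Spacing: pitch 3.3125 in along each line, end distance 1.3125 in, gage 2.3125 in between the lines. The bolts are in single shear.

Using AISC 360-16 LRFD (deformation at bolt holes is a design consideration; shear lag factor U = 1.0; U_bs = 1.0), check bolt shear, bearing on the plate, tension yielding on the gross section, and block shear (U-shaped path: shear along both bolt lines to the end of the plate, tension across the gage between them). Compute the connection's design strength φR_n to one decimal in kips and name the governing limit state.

121.3 kips (gross-section yield governs)

Bolt shear: A_b = π(0.875)²/4 = 0.60132 in². φR_n = 0.75 × 68 × 0.60132 × 8 × 1 = 245.3 kips.
Bearing (0.3125 in plate, F_u = 65 ksi): end bolts L_c = 1.3125 − 0.9375/2 = 0.84375, R_n = min(1.2×0.84375×0.3125×65, 2.4×0.875×0.3125×65) = 20.566 kips/bolt; interior L_c = 3.3125 − 0.9375 = 2.375, R_n = 42.656 kips/bolt. φR_n = 0.75 × (2×20.566 + 6×42.656) = 222.8 kips.
Tension yield (gross): A_g = 8.625×0.3125 = 2.6953 in². φR_n = 0.90 × 50 × 2.6953 = 121.3 kips.
Block shear: shear path 2×[1.3125+3×3.3125] = 2×11.25 in, A_gv = 7.0313, A_nv = 2×(11.25 − 3.5×1)×0.3125 = 4.8438 in²; tension across gage: (2.3125 − 1×1)×0.3125 = 0.41016 in². R_n = min(0.6×65×4.8438, 0.6×50×7.0313) + 1.0×65×0.41016 = min(188.91, 210.94) + 26.66 = 215.57 kips. φR_n = 0.75 × 215.57 = 161.7 kips.
Governing: min(245.3, 222.8, 121.3, 161.7) = 121.3 kips → gross-section yield.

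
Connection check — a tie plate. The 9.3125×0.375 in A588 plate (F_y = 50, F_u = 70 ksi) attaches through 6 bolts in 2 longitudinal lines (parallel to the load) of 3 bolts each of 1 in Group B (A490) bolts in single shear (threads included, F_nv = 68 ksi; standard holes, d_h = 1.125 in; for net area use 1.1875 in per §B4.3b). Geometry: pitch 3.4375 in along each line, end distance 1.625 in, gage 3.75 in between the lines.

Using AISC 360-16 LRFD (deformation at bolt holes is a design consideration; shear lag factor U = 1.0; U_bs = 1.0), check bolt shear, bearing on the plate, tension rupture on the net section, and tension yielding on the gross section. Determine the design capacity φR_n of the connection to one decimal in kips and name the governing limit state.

136.6 kips (net-section rupture governs)

Bolt shear: A_b = π(1)²/4 = 0.7854 in². φR_n = 0.75 × 68 × 0.7854 × 6 × 1 = 240.3 kips.
Bearing (0.375 in plate, F_u = 70 ksi): end bolts L_c = 1.625 − 1.125/2 = 1.0625, R_n = min(1.2×1.0625×0.375×70, 2.4×1×0.375×70) = 33.469 kips/bolt; interior L_c = 3.4375 − 1.125 = 2.3125, R_n = 63 kips/bolt. φR_n = 0.75 × (2×33.469 + 4×63) = 239.2 kips.
Tension rupture (net): A_n = (9.3125 − 2×1.1875)×0.375 = 2.6016 in² (U = 1.0, A_e = A_n). φR_n = 0.75 × 70 × 2.6016 = 136.6 kips.
Tension yield (gross): A_g = 9.3125×0.375 = 3.4922 in². φR_n = 0.90 × 50 × 3.4922 = 157.1 kips.
Governing: min(240.3, 239.2, 136.6, 157.1) = 136.6 kips → net-section rupture.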